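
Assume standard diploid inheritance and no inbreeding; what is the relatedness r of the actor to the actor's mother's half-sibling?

0.125

Each parent–offspring link contributes a factor of 1/2, and independent paths through distinct common ancestors add.
Half-aunt/uncle↔niece/nephew: one path of length 3: r = (1/2)^3 = 1/8.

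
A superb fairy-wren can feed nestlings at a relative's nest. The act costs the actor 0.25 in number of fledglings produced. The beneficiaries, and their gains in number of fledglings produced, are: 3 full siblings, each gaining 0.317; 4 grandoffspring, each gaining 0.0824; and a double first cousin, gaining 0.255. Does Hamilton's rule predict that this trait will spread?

Yes

Hamilton's rule: the trait is favored when the sum of r·B over every recipient exceeds the actor's cost C.
r to a full sibling = 0.5 (full sibs share both parents — two paths of length 2: r = 2·(1/2)^2 = 1/2).
r to a grandoffspring = 1/4 (two parent–offspring links: r = (1/2)^2 = 1/4).
r to a double first cousin = 0.25 (double first cousins share both grandparent pairs — four paths of length 4: r = 4·(1/2)^4 = 1/4).
Summing one r·B term per recipient: 3·0.5·0.317 + 4·0.25·0.0824 + 1·0.25·0.255 = 0.62165.
0.62165 > 0.25: the indirect benefit exceeds the cost.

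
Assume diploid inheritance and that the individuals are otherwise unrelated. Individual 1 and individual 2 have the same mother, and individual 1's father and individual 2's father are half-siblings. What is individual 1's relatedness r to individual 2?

With two independent routes of shared ancestry, r is the sum of the two contributions.
Individual 1 and individual 2 are related in two ways: half-sibs through their shared mother (r = 1/4) and half first cousins through their fathers (r = 1/16).
r = 1/4 + 1/16 = 0.3125.

0.3125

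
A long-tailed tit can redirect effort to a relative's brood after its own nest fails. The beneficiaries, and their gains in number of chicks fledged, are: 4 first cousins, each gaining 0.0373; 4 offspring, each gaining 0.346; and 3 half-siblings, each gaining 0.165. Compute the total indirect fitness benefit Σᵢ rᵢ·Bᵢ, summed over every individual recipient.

0.8344

r to a first cousin = 1/8 (first cousins share one grandparent pair — two paths of length 4: r = 2·(1/2)^4 = 1/8).
r to an offspring = 0.5 (one parent–offspring link: r = (1/2)^1 = 1/2).
r to a half-sibling = 1/4 (half-sibs share one parent — one path of length 2: r = (1/2)^2 = 1/4).
Summing one r·B term per recipient: 4·0.125·0.0373 + 4·0.5·0.346 + 3·0.25·0.165 = 0.8344.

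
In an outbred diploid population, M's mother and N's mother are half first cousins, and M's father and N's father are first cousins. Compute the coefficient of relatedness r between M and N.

0.046875

Relatedness sums over independent paths through distinct common ancestors.
M and N are related in two ways: half second cousins through their mothers (r = 1/64) and second cousins through their fathers (r = 1/32).
r = 1/64 + 1/32 = 3/64 = 0.046875.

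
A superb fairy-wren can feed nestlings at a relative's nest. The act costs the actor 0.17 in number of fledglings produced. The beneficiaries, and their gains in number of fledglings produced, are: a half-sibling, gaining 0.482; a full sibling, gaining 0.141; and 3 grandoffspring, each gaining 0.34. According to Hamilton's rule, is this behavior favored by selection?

Hamilton's rule: the trait is favored when the sum of r·B over every recipient exceeds the actor's cost C.
r to a half-sibling = 1/4 (half-sibs share one parent — one path of length 2: r = (1/2)^2 = 1/4).
r to a full sibling = 0.5 (full sibs share both parents — two paths of length 2: r = 2·(1/2)^2 = 1/2).
r to a grandoffspring = 1/4 (two parent–offspring links: r = (1/2)^2 = 1/4).
Summing one r·B term per recipient: 1·0.25·0.482 + 1·0.5·0.141 + 3·0.25·0.34 = 0.446.
0.446 > 0.17: the indirect benefit exceeds the cost.

Yes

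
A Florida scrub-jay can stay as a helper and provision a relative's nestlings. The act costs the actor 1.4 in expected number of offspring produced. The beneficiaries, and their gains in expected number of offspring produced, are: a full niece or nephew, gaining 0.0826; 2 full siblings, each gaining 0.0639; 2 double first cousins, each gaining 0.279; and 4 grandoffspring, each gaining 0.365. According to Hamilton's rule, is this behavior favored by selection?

Hamilton's rule: the trait is favored when the sum of r·B over every recipient exceeds the actor's cost C.
r to a full niece or nephew = 0.25 (full aunt/uncle↔niece/nephew: two paths of length 3 through the shared grandparent pair: r = 2·(1/2)^3 = 1/4).
r to a full sibling = 1/2 (full sibs share both parents — two paths of length 2: r = 2·(1/2)^2 = 1/2).
r to a double first cousin = 0.25 (double first cousins share both grandparent pairs — four paths of length 4: r = 4·(1/2)^4 = 1/4).
r to a grandoffspring = 0.25 (two parent–offspring links: r = (1/2)^2 = 1/4).
Summing one r·B term per recipient: 1·0.25·0.0826 + 2·0.5·0.0639 + 2·0.25·0.279 + 4·0.25·0.365 = 0.58905.
0.58905 < 1.4: the indirect benefit is less than the cost.

No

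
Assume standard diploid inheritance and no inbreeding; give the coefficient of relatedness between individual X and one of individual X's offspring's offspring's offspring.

0.125

Each parent–offspring link contributes a factor of 1/2, and independent paths through distinct common ancestors add.
Three parent–offspring links: r = (1/2)^3 = 1/8.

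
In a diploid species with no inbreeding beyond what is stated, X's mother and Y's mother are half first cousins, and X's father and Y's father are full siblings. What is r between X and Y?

Wright's path rule: contributions from independent ancestry routes add.
X and Y are related in two ways: half second cousins through their mothers (r = 1/64) and first cousins through their fathers (r = 1/8).
r = 1/64 + 1/8 = 9/64 = 0.140625.

0.140625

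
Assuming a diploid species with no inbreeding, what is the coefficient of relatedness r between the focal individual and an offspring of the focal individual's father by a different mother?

Each parent–offspring link contributes a factor of 1/2, and independent paths through distinct common ancestors add.
Half-sibs share one parent — one path of length 2: r = (1/2)^2 = 1/4.

0.25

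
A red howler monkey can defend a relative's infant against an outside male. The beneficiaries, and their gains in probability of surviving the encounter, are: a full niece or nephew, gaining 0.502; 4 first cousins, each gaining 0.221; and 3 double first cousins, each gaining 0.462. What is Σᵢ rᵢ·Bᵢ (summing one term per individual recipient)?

0.5825

r to a full niece or nephew = 1/4 (full aunt/uncle↔niece/nephew: two paths of length 3 through the shared grandparent pair: r = 2·(1/2)^3 = 1/4).
r to a first cousin = 0.125 (first cousins share one grandparent pair — two paths of length 4: r = 2·(1/2)^4 = 1/8).
r to a double first cousin = 1/4 (double first cousins share both grandparent pairs — four paths of length 4: r = 4·(1/2)^4 = 1/4).
Summing one r·B term per recipient: 1·0.25·0.502 + 4·0.125·0.221 + 3·0.25·0.462 = 0.5825.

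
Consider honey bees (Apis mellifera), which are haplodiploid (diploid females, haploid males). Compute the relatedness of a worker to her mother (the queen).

0.5

One meiotic link between diploid queen and diploid daughter: r = 1/2.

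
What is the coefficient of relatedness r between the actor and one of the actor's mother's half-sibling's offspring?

0.0625

Each parent–offspring link contributes a factor of 1/2, and independent paths through distinct common ancestors add.
Half first cousins share one grandparent — one path of length 4: r = (1/2)^4 = 1/16.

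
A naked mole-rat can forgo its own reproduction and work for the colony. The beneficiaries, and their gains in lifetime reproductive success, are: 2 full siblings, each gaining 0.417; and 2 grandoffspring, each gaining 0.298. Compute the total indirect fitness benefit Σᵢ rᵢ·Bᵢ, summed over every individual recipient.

r to a full sibling = 1/2 (full sibs share both parents — two paths of length 2: r = 2·(1/2)^2 = 1/2).
r to a grandoffspring = 1/4 (two parent–offspring links: r = (1/2)^2 = 1/4).
Summing one r·B term per recipient: 2·0.5·0.417 + 2·0.25·0.298 = 0.566.

0.566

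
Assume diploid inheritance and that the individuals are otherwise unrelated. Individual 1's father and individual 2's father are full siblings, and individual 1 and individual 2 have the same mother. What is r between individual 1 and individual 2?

With two independent routes of shared ancestry, r is the sum of the two contributions.
Individual 1 and individual 2 are related in two ways: first cousins through their fathers (r = 1/8) and half-sibs through their shared mother (r = 1/4).
r = 1/8 + 1/4 = 0.375.

0.375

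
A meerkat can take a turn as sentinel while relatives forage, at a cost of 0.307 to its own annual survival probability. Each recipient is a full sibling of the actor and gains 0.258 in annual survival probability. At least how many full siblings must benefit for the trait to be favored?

3

r to a full sibling = 1/2 (full sibs share both parents — two paths of length 2: r = 2·(1/2)^2 = 1/2).
Hamilton's rule: n·r·B > C  ⇒  n > C/(r·B) = 0.307/(0.5·0.258) = 2.38.
The smallest integer exceeding 2.38 is 3.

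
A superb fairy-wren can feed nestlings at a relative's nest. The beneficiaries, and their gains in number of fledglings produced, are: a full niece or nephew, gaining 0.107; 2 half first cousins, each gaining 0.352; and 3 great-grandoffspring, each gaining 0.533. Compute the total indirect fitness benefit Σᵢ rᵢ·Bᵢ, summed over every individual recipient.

r to a full niece or nephew = 1/4 (full aunt/uncle↔niece/nephew: two paths of length 3 through the shared grandparent pair: r = 2·(1/2)^3 = 1/4).
r to a half first cousin = 1/16 (half first cousins share one grandparent — one path of length 4: r = (1/2)^4 = 1/16).
r to a great-grandoffspring = 0.125 (three parent–offspring links: r = (1/2)^3 = 1/8).
Summing one r·B term per recipient: 1·0.25·0.107 + 2·0.0625·0.352 + 3·0.125·0.533 = 0.270625.

0.270625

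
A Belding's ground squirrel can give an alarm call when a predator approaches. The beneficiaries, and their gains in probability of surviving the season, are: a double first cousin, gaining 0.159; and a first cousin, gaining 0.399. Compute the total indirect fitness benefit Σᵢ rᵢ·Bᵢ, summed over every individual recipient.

0.089625

r to a double first cousin = 1/4 (double first cousins share both grandparent pairs — four paths of length 4: r = 4·(1/2)^4 = 1/4).
r to a first cousin = 1/8 (first cousins share one grandparent pair — two paths of length 4: r = 2·(1/2)^4 = 1/8).
Summing one r·B term per recipient: 1·0.25·0.159 + 1·0.125·0.399 = 0.089625.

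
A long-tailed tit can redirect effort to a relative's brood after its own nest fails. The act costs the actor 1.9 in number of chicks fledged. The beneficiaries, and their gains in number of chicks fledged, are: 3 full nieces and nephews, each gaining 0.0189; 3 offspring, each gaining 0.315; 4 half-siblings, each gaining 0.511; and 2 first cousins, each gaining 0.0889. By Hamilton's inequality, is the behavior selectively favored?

Hamilton's rule: the trait is favored when the sum of r·B over every recipient exceeds the actor's cost C.
r to a full niece or nephew = 0.25 (full aunt/uncle↔niece/nephew: two paths of length 3 through the shared grandparent pair: r = 2·(1/2)^3 = 1/4).
r to an offspring = 0.5 (one parent–offspring link: r = (1/2)^1 = 1/2).
r to a half-sibling = 0.25 (half-sibs share one parent — one path of length 2: r = (1/2)^2 = 1/4).
r to a first cousin = 1/8 (first cousins share one grandparent pair — two paths of length 4: r = 2·(1/2)^4 = 1/8).
Summing one r·B term per recipient: 3·0.25·0.0189 + 3·0.5·0.315 + 4·0.25·0.511 + 2·0.125·0.0889 = 1.0199.
1.0199 < 1.9: the indirect benefit is less than the cost.

No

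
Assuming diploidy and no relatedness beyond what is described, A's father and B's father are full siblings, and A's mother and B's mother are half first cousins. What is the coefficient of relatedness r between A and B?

Independent pedigree routes through distinct common ancestors add.
A and B are related in two ways: first cousins through their fathers (r = 1/8) and half second cousins through their mothers (r = 1/64).
r = 1/8 + 1/64 = 0.140625.

0.140625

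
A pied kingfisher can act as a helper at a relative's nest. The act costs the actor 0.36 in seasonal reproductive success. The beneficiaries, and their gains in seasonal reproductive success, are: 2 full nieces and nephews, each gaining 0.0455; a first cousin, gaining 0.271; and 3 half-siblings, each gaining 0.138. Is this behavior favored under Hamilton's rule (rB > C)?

Hamilton's rule: the trait is favored when the sum of r·B over every recipient exceeds the actor's cost C.
r to a full niece or nephew = 1/4 (full aunt/uncle↔niece/nephew: two paths of length 3 through the shared grandparent pair: r = 2·(1/2)^3 = 1/4).
r to a first cousin = 0.125 (first cousins share one grandparent pair — two paths of length 4: r = 2·(1/2)^4 = 1/8).
r to a half-sibling = 0.25 (half-sibs share one parent — one path of length 2: r = (1/2)^2 = 1/4).
Summing one r·B term per recipient: 2·0.25·0.0455 + 1·0.125·0.271 + 3·0.25·0.138 = 0.160125.
0.160125 < 0.36: the indirect benefit is less than the cost.

No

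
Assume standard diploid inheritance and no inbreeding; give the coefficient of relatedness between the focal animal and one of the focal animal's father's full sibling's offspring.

Each parent–offspring link contributes a factor of 1/2, and independent paths through distinct common ancestors add.
First cousins share one grandparent pair — two paths of length 4: r = 2·(1/2)^4 = 1/8.

0.125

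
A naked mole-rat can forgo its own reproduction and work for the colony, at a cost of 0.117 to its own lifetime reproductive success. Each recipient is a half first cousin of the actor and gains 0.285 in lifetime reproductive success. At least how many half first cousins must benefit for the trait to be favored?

7

r to a half first cousin = 0.0625 (half first cousins share one grandparent — one path of length 4: r = (1/2)^4 = 1/16).
Hamilton's rule: n·r·B > C  ⇒  n > C/(r·B) = 0.117/(0.0625·0.285) = 6.568.
The smallest integer exceeding 6.568 is 7.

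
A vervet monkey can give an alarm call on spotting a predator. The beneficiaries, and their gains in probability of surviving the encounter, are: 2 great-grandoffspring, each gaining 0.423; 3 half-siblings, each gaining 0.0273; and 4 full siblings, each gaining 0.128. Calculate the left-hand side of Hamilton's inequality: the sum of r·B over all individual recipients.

0.382225

r to a great-grandoffspring = 1/8 (three parent–offspring links: r = (1/2)^3 = 1/8).
r to a half-sibling = 1/4 (half-sibs share one parent — one path of length 2: r = (1/2)^2 = 1/4).
r to a full sibling = 1/2 (full sibs share both parents — two paths of length 2: r = 2·(1/2)^2 = 1/2).
Summing one r·B term per recipient: 2·0.125·0.423 + 3·0.25·0.0273 + 4·0.5·0.128 = 0.382225.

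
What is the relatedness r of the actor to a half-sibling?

0.25

Half-sibs share one parent — one path of length 2: r = (1/2)^2 = 1/4.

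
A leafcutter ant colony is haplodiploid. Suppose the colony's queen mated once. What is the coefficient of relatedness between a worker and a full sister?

0.75

Haplodiploid full sisters inherit their father's entire haploid genome identically (contributing 1/2) and on average half of their mother's contribution (1/2 · 1/2 = 1/4); r = 1/2 + 1/4 = 3/4.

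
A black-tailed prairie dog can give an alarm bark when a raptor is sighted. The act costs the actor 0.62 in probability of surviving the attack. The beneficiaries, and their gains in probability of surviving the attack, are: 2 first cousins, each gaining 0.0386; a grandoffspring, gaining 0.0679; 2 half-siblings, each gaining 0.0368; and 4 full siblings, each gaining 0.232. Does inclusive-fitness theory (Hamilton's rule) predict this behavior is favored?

No

Hamilton's rule: the trait is favored when the sum of r·B over every recipient exceeds the actor's cost C.
r to a first cousin = 0.125 (first cousins share one grandparent pair — two paths of length 4: r = 2·(1/2)^4 = 1/8).
r to a grandoffspring = 1/4 (two parent–offspring links: r = (1/2)^2 = 1/4).
r to a half-sibling = 0.25 (half-sibs share one parent — one path of length 2: r = (1/2)^2 = 1/4).
r to a full sibling = 1/2 (full sibs share both parents — two paths of length 2: r = 2·(1/2)^2 = 1/2).
Summing one r·B term per recipient: 2·0.125·0.0386 + 1·0.25·0.0679 + 2·0.25·0.0368 + 4·0.5·0.232 = 0.509025.
0.509025 < 0.62: the indirect benefit is less than the cost.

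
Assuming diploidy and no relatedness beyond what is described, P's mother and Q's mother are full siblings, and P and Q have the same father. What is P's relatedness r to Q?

Relatedness sums over independent paths through distinct common ancestors.
P and Q are related in two ways: first cousins through their mothers (r = 1/8) and half-sibs through their shared father (r = 1/4).
r = 1/8 + 1/4 = 0.375.

0.375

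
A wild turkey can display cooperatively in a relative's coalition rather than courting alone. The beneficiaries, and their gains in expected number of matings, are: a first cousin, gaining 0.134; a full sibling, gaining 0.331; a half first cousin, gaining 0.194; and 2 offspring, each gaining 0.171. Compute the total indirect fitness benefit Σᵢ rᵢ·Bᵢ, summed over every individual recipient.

0.365375

r to a first cousin = 0.125 (first cousins share one grandparent pair — two paths of length 4: r = 2·(1/2)^4 = 1/8).
r to a full sibling = 0.5 (full sibs share both parents — two paths of length 2: r = 2·(1/2)^2 = 1/2).
r to a half first cousin = 1/16 (half first cousins share one grandparent — one path of length 4: r = (1/2)^4 = 1/16).
r to an offspring = 1/2 (one parent–offspring link: r = (1/2)^1 = 1/2).
Summing one r·B term per recipient: 1·0.125·0.134 + 1·0.5·0.331 + 1·0.0625·0.194 + 2·0.5·0.171 = 0.365375.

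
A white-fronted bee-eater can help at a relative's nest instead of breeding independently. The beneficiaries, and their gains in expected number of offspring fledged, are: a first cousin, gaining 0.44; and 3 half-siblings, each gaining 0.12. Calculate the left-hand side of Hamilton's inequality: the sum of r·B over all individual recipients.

r to a first cousin = 1/8 (first cousins share one grandparent pair — two paths of length 4: r = 2·(1/2)^4 = 1/8).
r to a half-sibling = 0.25 (half-sibs share one parent — one path of length 2: r = (1/2)^2 = 1/4).
Summing one r·B term per recipient: 1·0.125·0.44 + 3·0.25·0.12 = 0.145.

0.145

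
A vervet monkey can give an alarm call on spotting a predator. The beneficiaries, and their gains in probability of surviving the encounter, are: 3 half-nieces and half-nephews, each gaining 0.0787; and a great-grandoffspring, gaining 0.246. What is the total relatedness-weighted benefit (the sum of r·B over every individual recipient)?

r to a half-niece or half-nephew = 1/8 (half-aunt/uncle↔niece/nephew: one path of length 3: r = (1/2)^3 = 1/8).
r to a great-grandoffspring = 0.125 (three parent–offspring links: r = (1/2)^3 = 1/8).
Summing one r·B term per recipient: 3·0.125·0.0787 + 1·0.125·0.246 = 0.0602625.

0.0602625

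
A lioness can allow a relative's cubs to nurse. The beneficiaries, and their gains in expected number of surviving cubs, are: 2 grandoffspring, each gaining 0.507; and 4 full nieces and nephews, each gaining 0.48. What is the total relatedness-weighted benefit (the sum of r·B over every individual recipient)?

r to a grandoffspring = 1/4 (two parent–offspring links: r = (1/2)^2 = 1/4).
r to a full niece or nephew = 0.25 (full aunt/uncle↔niece/nephew: two paths of length 3 through the shared grandparent pair: r = 2·(1/2)^3 = 1/4).
Summing one r·B term per recipient: 2·0.25·0.507 + 4·0.25·0.48 = 0.7335.

0.7335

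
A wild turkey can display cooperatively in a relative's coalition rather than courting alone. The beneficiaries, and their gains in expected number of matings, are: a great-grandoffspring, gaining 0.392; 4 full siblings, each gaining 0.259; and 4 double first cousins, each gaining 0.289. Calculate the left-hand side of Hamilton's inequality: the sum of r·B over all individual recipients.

r to a great-grandoffspring = 0.125 (three parent–offspring links: r = (1/2)^3 = 1/8).
r to a full sibling = 0.5 (full sibs share both parents — two paths of length 2: r = 2·(1/2)^2 = 1/2).
r to a double first cousin = 0.25 (double first cousins share both grandparent pairs — four paths of length 4: r = 4·(1/2)^4 = 1/4).
Summing one r·B term per recipient: 1·0.125·0.392 + 4·0.5·0.259 + 4·0.25·0.289 = 0.856.

0.856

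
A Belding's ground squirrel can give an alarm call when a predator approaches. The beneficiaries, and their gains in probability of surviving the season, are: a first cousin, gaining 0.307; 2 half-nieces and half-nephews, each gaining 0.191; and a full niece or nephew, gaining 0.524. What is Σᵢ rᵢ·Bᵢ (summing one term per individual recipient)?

0.217125

r to a first cousin = 1/8 (first cousins share one grandparent pair — two paths of length 4: r = 2·(1/2)^4 = 1/8).
r to a half-niece or half-nephew = 0.125 (half-aunt/uncle↔niece/nephew: one path of length 3: r = (1/2)^3 = 1/8).
r to a full niece or nephew = 1/4 (full aunt/uncle↔niece/nephew: two paths of length 3 through the shared grandparent pair: r = 2·(1/2)^3 = 1/4).
Summing one r·B term per recipient: 1·0.125·0.307 + 2·0.125·0.191 + 1·0.25·0.524 = 0.217125.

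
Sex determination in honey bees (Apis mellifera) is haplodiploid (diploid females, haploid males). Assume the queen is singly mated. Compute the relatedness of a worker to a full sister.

Haplodiploid full sisters inherit their father's entire haploid genome identically (contributing 1/2) and on average half of their mother's contribution (1/2 · 1/2 = 1/4); r = 1/2 + 1/4 = 3/4.

0.75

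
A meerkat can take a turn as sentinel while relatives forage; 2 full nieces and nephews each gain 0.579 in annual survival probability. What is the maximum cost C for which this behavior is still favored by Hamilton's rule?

r to a full niece or nephew = 1/4 (full aunt/uncle↔niece/nephew: two paths of length 3 through the shared grandparent pair: r = 2·(1/2)^3 = 1/4).
Hamilton's rule: n·r·B > C, so the trait is favored while C < n·r·B = 2·0.25·0.579 = 0.2895.

0.2895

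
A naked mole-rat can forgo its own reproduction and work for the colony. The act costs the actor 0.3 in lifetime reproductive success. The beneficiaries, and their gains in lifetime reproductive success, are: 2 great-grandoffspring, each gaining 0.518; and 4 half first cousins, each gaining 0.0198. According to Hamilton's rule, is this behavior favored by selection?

Hamilton's rule: the trait is favored when the sum of r·B over every recipient exceeds the actor's cost C.
r to a great-grandoffspring = 1/8 (three parent–offspring links: r = (1/2)^3 = 1/8).
r to a half first cousin = 1/16 (half first cousins share one grandparent — one path of length 4: r = (1/2)^4 = 1/16).
Summing one r·B term per recipient: 2·0.125·0.518 + 4·0.0625·0.0198 = 0.13445.
0.13445 < 0.3: the indirect benefit is less than the cost.

No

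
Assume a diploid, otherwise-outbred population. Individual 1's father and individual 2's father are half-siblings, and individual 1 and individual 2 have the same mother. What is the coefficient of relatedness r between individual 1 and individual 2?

0.3125

Relatedness sums over independent paths through distinct common ancestors.
Individual 1 and individual 2 are related in two ways: half first cousins through their fathers (r = 1/16) and half-sibs through their shared mother (r = 1/4).
r = 1/16 + 1/4 = 5/16 = 0.3125.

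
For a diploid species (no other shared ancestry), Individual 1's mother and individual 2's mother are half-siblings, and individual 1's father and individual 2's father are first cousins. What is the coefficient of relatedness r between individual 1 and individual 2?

0.09375

With two independent routes of shared ancestry, r is the sum of the two contributions.
Individual 1 and individual 2 are related in two ways: half first cousins through their mothers (r = 1/16) and second cousins through their fathers (r = 1/32).
r = 1/16 + 1/32 = 3/32 = 0.09375.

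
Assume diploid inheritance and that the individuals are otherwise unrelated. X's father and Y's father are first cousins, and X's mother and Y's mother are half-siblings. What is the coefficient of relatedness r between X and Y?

Relatedness sums over independent paths through distinct common ancestors.
X and Y are related in two ways: second cousins through their fathers (r = 1/32) and half first cousins through their mothers (r = 1/16).
r = 1/32 + 1/16 = 3/32 = 0.09375.

0.09375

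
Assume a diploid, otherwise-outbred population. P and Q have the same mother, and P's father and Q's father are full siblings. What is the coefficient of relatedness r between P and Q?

0.375

With two independent routes of shared ancestry, r is the sum of the two contributions.
P and Q are related in two ways: half-sibs through their shared mother (r = 1/4) and first cousins through their fathers (r = 1/8).
r = 1/4 + 1/8 = 3/8 = 0.375.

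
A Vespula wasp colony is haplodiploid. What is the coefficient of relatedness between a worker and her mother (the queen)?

One meiotic link between diploid queen and diploid daughter: r = 1/2.

0.5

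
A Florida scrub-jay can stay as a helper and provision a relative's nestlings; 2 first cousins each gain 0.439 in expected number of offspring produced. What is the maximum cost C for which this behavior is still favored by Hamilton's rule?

r to a first cousin = 1/8 (first cousins share one grandparent pair — two paths of length 4: r = 2·(1/2)^4 = 1/8).
Hamilton's rule: n·r·B > C, so the trait is favored while C < n·r·B = 2·0.125·0.439 = 0.10975.

0.10975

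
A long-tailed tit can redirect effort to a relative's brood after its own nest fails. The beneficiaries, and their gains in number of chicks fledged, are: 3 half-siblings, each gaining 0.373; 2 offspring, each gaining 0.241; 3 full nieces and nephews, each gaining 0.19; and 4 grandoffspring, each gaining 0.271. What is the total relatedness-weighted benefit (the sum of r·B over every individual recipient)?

0.93425

r to a half-sibling = 0.25 (half-sibs share one parent — one path of length 2: r = (1/2)^2 = 1/4).
r to an offspring = 0.5 (one parent–offspring link: r = (1/2)^1 = 1/2).
r to a full niece or nephew = 1/4 (full aunt/uncle↔niece/nephew: two paths of length 3 through the shared grandparent pair: r = 2·(1/2)^3 = 1/4).
r to a grandoffspring = 1/4 (two parent–offspring links: r = (1/2)^2 = 1/4).
Summing one r·B term per recipient: 3·0.25·0.373 + 2·0.5·0.241 + 3·0.25·0.19 + 4·0.25·0.271 = 0.93425.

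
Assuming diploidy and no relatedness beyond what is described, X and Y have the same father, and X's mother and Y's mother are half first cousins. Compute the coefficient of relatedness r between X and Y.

With two independent routes of shared ancestry, r is the sum of the two contributions.
X and Y are related in two ways: half-sibs through their shared father (r = 1/4) and half second cousins through their mothers (r = 1/64).
r = 1/4 + 1/64 = 0.265625.

0.265625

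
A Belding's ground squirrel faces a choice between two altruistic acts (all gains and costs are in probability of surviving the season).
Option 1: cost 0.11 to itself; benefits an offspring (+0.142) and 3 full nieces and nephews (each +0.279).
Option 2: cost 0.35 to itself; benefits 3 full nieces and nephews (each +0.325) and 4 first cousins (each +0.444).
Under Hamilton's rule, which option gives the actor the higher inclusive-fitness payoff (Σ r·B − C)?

Option 1

Option 1: r to an offspring = 0.5.
Option 1: r to a full niece or nephew = 0.25.
Option 1: Σ r·B − C = (1·0.5·0.142 + 3·0.25·0.279) − 0.11 = 0.17025.
Option 2: r to a full niece or nephew = 0.25.
Option 2: r to a first cousin = 0.125.
Option 2: Σ r·B − C = (3·0.25·0.325 + 4·0.125·0.444) − 0.35 = 0.11575.
Option 1 has the higher net inclusive-fitness payoff.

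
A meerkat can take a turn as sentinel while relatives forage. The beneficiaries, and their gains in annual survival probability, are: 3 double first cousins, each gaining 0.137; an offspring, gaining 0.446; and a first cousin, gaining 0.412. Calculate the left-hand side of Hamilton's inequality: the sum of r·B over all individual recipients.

0.37725

r to a double first cousin = 1/4 (double first cousins share both grandparent pairs — four paths of length 4: r = 4·(1/2)^4 = 1/4).
r to an offspring = 1/2 (one parent–offspring link: r = (1/2)^1 = 1/2).
r to a first cousin = 0.125 (first cousins share one grandparent pair — two paths of length 4: r = 2·(1/2)^4 = 1/8).
Summing one r·B term per recipient: 3·0.25·0.137 + 1·0.5·0.446 + 1·0.125·0.412 = 0.37725.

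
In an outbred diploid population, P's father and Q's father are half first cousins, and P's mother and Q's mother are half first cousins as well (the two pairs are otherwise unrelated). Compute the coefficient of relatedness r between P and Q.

0.03125

With two independent routes of shared ancestry, r is the sum of the two contributions.
P and Q are related in two ways: half second cousins through their fathers (r = 1/64) and half second cousins through their mothers (r = 1/64).
r = 1/64 + 1/64 = 0.03125.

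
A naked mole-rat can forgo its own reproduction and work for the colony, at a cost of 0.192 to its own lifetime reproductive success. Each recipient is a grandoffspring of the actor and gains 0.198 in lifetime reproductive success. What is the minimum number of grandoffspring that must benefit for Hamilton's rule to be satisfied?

r to a grandoffspring = 0.25 (two parent–offspring links: r = (1/2)^2 = 1/4).
Hamilton's rule: n·r·B > C  ⇒  n > C/(r·B) = 0.192/(0.25·0.198) = 3.879.
The smallest integer exceeding 3.879 is 4.

4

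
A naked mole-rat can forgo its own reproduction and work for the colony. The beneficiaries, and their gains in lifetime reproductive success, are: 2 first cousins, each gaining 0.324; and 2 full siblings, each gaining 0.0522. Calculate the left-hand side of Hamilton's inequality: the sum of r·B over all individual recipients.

r to a first cousin = 1/8 (first cousins share one grandparent pair — two paths of length 4: r = 2·(1/2)^4 = 1/8).
r to a full sibling = 1/2 (full sibs share both parents — two paths of length 2: r = 2·(1/2)^2 = 1/2).
Summing one r·B term per recipient: 2·0.125·0.324 + 2·0.5·0.0522 = 0.1332.

0.1332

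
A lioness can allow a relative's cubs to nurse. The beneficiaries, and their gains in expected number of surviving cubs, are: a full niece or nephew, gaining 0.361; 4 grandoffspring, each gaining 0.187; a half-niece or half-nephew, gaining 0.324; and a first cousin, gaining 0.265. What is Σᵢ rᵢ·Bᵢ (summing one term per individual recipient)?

r to a full niece or nephew = 1/4 (full aunt/uncle↔niece/nephew: two paths of length 3 through the shared grandparent pair: r = 2·(1/2)^3 = 1/4).
r to a grandoffspring = 0.25 (two parent–offspring links: r = (1/2)^2 = 1/4).
r to a half-niece or half-nephew = 0.125 (half-aunt/uncle↔niece/nephew: one path of length 3: r = (1/2)^3 = 1/8).
r to a first cousin = 1/8 (first cousins share one grandparent pair — two paths of length 4: r = 2·(1/2)^4 = 1/8).
Summing one r·B term per recipient: 1·0.25·0.361 + 4·0.25·0.187 + 1·0.125·0.324 + 1·0.125·0.265 = 0.350875.

0.350875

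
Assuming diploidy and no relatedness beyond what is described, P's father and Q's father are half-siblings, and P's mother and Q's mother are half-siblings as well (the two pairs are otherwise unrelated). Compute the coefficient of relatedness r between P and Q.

0.125

With two independent routes of shared ancestry, r is the sum of the two contributions.
P and Q are related in two ways: half first cousins through their fathers (r = 1/16) and half first cousins through their mothers (r = 1/16).
r = 1/16 + 1/16 = 0.125.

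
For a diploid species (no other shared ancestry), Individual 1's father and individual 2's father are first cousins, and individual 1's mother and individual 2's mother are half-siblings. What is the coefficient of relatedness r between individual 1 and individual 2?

Relatedness sums over independent paths through distinct common ancestors.
Individual 1 and individual 2 are related in two ways: second cousins through their fathers (r = 1/32) and half first cousins through their mothers (r = 1/16).
r = 1/32 + 1/16 = 3/32 = 0.09375.

0.09375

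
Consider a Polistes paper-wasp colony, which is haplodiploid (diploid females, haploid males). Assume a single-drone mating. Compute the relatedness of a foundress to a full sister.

Haplodiploid full sisters inherit their father's entire haploid genome identically (contributing 1/2) and on average half of their mother's contribution (1/2 · 1/2 = 1/4); r = 1/2 + 1/4 = 3/4.

0.75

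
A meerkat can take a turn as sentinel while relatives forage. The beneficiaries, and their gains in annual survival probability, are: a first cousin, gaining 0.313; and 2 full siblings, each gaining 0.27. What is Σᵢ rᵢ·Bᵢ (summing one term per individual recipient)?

0.309125

r to a first cousin = 1/8 (first cousins share one grandparent pair — two paths of length 4: r = 2·(1/2)^4 = 1/8).
r to a full sibling = 0.5 (full sibs share both parents — two paths of length 2: r = 2·(1/2)^2 = 1/2).
Summing one r·B term per recipient: 1·0.125·0.313 + 2·0.5·0.27 = 0.309125.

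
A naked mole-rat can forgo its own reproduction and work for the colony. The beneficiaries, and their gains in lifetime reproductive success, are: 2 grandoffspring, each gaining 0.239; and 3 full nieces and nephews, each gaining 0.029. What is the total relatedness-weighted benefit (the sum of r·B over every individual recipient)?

r to a grandoffspring = 1/4 (two parent–offspring links: r = (1/2)^2 = 1/4).
r to a full niece or nephew = 0.25 (full aunt/uncle↔niece/nephew: two paths of length 3 through the shared grandparent pair: r = 2·(1/2)^3 = 1/4).
Summing one r·B term per recipient: 2·0.25·0.239 + 3·0.25·0.029 = 0.14125.

0.14125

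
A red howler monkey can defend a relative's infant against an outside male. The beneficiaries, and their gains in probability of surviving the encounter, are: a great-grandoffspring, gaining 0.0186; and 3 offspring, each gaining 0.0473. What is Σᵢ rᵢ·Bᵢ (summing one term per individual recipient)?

0.073275

r to a great-grandoffspring = 0.125 (three parent–offspring links: r = (1/2)^3 = 1/8).
r to an offspring = 1/2 (one parent–offspring link: r = (1/2)^1 = 1/2).
Summing one r·B term per recipient: 1·0.125·0.0186 + 3·0.5·0.0473 = 0.073275.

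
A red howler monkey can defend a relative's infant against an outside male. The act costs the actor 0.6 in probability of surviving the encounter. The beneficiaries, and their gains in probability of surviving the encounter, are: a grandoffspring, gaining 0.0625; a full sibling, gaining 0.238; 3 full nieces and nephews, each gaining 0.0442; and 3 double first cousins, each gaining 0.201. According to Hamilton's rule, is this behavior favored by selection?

No

Hamilton's rule: the trait is favored when the sum of r·B over every recipient exceeds the actor's cost C.
r to a grandoffspring = 0.25 (two parent–offspring links: r = (1/2)^2 = 1/4).
r to a full sibling = 1/2 (full sibs share both parents — two paths of length 2: r = 2·(1/2)^2 = 1/2).
r to a full niece or nephew = 0.25 (full aunt/uncle↔niece/nephew: two paths of length 3 through the shared grandparent pair: r = 2·(1/2)^3 = 1/4).
r to a double first cousin = 1/4 (double first cousins share both grandparent pairs — four paths of length 4: r = 4·(1/2)^4 = 1/4).
Summing one r·B term per recipient: 1·0.25·0.0625 + 1·0.5·0.238 + 3·0.25·0.0442 + 3·0.25·0.201 = 0.318525.
0.318525 < 0.6: the indirect benefit is less than the cost.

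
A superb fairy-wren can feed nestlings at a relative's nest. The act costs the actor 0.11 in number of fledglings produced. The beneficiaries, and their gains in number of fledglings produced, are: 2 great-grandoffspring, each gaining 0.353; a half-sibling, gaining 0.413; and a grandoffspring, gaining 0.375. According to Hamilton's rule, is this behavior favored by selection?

Hamilton's rule: the trait is favored when the sum of r·B over every recipient exceeds the actor's cost C.
r to a great-grandoffspring = 1/8 (three parent–offspring links: r = (1/2)^3 = 1/8).
r to a half-sibling = 1/4 (half-sibs share one parent — one path of length 2: r = (1/2)^2 = 1/4).
r to a grandoffspring = 1/4 (two parent–offspring links: r = (1/2)^2 = 1/4).
Summing one r·B term per recipient: 2·0.125·0.353 + 1·0.25·0.413 + 1·0.25·0.375 = 0.28525.
0.28525 > 0.11: the indirect benefit exceeds the cost.

Yes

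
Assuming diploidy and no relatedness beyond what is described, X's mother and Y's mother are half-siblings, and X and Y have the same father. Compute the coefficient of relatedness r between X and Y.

0.3125

Independent pedigree routes through distinct common ancestors add.
X and Y are related in two ways: half first cousins through their mothers (r = 1/16) and half-sibs through their shared father (r = 1/4).
r = 1/16 + 1/4 = 0.3125.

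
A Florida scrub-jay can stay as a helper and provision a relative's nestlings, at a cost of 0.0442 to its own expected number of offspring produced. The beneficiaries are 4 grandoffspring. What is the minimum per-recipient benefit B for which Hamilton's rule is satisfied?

r to a grandoffspring = 1/4 (two parent–offspring links: r = (1/2)^2 = 1/4).
Hamilton's rule with n recipients of equal r: n·r·B > C, so B > C/(n·r) = 0.0442/(4·0.25) = 0.0442.

0.0442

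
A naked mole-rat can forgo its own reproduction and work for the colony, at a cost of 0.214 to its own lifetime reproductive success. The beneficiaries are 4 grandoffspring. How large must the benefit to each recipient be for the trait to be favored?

0.214

r to a grandoffspring = 0.25 (two parent–offspring links: r = (1/2)^2 = 1/4).
Hamilton's rule with n recipients of equal r: n·r·B > C, so B > C/(n·r) = 0.214/(4·0.25) = 0.214.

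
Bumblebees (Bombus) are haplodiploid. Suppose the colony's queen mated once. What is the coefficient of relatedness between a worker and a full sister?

0.75

Haplodiploid full sisters inherit their father's entire haploid genome identically (contributing 1/2) and on average half of their mother's contribution (1/2 · 1/2 = 1/4); r = 1/2 + 1/4 = 3/4.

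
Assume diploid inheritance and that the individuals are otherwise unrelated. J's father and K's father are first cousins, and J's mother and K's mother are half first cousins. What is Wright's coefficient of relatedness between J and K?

0.046875

Wright's path rule: contributions from independent ancestry routes add.
J and K are related in two ways: second cousins through their fathers (r = 1/32) and half second cousins through their mothers (r = 1/64).
r = 1/32 + 1/64 = 0.046875.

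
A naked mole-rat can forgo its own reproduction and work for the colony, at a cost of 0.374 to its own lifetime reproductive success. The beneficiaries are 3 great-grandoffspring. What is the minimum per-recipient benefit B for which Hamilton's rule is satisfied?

r to a great-grandoffspring = 0.125 (three parent–offspring links: r = (1/2)^3 = 1/8).
Hamilton's rule with n recipients of equal r: n·r·B > C, so B > C/(n·r) = 0.374/(3·0.125) = 0.9973.

0.9973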